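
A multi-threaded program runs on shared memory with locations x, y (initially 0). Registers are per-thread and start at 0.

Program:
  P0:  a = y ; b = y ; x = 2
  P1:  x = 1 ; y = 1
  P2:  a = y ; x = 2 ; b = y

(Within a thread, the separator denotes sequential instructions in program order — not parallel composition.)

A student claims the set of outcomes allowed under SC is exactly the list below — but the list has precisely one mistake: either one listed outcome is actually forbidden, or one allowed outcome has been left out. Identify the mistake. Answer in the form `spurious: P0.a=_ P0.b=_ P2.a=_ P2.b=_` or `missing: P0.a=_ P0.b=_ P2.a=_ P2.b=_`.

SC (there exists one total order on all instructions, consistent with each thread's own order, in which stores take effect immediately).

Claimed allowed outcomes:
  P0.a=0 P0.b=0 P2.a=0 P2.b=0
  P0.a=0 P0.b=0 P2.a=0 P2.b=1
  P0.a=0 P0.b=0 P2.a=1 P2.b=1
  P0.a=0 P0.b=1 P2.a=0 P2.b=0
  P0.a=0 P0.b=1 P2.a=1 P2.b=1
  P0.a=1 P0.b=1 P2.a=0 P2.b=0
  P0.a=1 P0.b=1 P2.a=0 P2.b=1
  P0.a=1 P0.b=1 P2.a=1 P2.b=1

outcome vector order: (P0.a,P0.b,P2.a,P2.b)
SC (9): (0,0,0,0), (0,0,0,1), (0,0,1,1), (0,1,0,0), (0,1,0,1), (0,1,1,1), (1,1,0,0), (1,1,0,1), (1,1,1,1)
SC∖claimed = {(0,1,0,1)}

missing: P0.a=0 P0.b=1 P2.a=0 P2.b=1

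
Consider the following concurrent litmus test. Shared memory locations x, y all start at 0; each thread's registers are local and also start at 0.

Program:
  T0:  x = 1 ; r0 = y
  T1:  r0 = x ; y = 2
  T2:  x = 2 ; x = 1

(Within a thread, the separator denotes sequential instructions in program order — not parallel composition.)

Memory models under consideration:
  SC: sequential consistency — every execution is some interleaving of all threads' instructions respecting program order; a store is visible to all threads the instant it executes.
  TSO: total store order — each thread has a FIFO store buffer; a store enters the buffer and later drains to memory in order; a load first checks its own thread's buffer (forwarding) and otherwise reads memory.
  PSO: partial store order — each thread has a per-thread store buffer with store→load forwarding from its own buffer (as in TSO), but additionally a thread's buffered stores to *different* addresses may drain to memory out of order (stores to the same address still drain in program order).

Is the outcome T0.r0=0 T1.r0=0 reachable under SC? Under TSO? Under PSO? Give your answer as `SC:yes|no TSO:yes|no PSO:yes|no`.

SC:yes TSO:yes PSO:yes

outcome vector order: (T0.r0,T1.r0)
SC (6): <0 0> <0 1> <0 2> <2 0> <2 1> <2 2>
TSO (6): <0 0> <0 1> <0 2> <2 0> <2 1> <2 2>
PSO (6): <0 0> <0 1> <0 2> <2 0> <2 1> <2 2>
target <0 0> ∈ {SC,TSO,PSO}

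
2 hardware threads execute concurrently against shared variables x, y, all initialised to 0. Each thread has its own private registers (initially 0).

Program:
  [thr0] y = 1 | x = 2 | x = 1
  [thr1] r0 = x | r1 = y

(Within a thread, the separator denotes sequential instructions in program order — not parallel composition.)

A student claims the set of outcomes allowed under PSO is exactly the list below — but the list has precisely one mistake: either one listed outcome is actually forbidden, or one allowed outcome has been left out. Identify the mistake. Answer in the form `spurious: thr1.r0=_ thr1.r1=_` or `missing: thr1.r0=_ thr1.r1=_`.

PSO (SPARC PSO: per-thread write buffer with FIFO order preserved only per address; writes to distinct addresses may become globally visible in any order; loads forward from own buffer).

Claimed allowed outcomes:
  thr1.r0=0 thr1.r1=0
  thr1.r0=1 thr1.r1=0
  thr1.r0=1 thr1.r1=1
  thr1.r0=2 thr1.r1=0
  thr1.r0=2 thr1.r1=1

missing: thr1.r0=0 thr1.r1=1

outcome vector order: (thr1.r0,thr1.r1)
PSO: 6 outcomes — {(0,0) (0,1) (1,0) (1,1) (2,0) (2,1)}
PSO∖claimed = {(0,1)}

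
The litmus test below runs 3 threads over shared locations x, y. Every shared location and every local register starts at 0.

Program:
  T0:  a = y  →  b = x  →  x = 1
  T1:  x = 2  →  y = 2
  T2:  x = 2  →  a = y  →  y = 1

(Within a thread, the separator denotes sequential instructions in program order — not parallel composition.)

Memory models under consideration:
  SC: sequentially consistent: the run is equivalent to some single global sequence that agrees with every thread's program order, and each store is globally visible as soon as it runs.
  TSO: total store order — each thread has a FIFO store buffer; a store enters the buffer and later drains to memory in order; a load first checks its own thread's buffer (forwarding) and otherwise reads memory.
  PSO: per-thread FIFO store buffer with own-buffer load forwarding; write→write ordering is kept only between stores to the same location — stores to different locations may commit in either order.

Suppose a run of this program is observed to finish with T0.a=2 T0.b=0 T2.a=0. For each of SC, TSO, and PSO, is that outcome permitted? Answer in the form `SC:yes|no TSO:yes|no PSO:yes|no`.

SC:no TSO:no PSO:yes

outcome vector order: (T0.a,T0.b,T2.a)
[SC] allowed = {0/0/0, 0/0/2, 0/2/0, 0/2/2, 1/2/0, 1/2/2, 2/2/0, 2/2/2}
[TSO] allowed = {0/0/0, 0/0/2, 0/2/0, 0/2/2, 1/2/0, 1/2/2, 2/2/0, 2/2/2}
[PSO] allowed = {0/0/0, 0/0/2, 0/2/0, 0/2/2, 1/0/0, 1/0/2, 1/2/0, 1/2/2, 2/0/0, 2/0/2, 2/2/0, 2/2/2}
target 2/0/0 ∈ {PSO}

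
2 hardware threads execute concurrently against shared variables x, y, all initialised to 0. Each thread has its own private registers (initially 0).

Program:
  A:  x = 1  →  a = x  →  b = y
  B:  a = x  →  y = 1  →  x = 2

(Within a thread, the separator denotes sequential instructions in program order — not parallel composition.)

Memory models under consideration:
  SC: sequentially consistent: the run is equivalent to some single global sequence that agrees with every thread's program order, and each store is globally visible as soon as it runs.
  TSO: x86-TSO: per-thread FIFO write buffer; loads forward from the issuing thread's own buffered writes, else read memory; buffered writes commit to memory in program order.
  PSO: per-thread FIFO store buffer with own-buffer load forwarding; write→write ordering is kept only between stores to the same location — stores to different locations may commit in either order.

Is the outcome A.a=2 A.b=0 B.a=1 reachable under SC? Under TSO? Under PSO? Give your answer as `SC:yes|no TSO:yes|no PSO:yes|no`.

SC:no TSO:no PSO:yes

outcome vector order: (A.a,A.b,B.a)
SC: 6 outcomes — {<1 0 0>; <1 0 1>; <1 1 0>; <1 1 1>; <2 1 0>; <2 1 1>}
TSO: 6 outcomes — {<1 0 0>; <1 0 1>; <1 1 0>; <1 1 1>; <2 1 0>; <2 1 1>}
PSO: 8 outcomes — {<1 0 0>; <1 0 1>; <1 1 0>; <1 1 1>; <2 0 0>; <2 0 1>; <2 1 0>; <2 1 1>}
target <2 0 1> ∈ {PSO}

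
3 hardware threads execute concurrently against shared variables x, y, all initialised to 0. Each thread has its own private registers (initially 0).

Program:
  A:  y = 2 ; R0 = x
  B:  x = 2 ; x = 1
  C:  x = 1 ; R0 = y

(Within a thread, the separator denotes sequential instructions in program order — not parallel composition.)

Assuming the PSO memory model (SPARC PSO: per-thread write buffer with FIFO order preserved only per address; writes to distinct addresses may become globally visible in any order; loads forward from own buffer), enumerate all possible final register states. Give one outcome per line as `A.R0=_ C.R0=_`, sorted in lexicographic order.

A.R0=0 C.R0=0
A.R0=0 C.R0=2
A.R0=1 C.R0=0
A.R0=1 C.R0=2
A.R0=2 C.R0=0
A.R0=2 C.R0=2

outcome vector order: (A.R0,C.R0)
|PSO outcomes| = 6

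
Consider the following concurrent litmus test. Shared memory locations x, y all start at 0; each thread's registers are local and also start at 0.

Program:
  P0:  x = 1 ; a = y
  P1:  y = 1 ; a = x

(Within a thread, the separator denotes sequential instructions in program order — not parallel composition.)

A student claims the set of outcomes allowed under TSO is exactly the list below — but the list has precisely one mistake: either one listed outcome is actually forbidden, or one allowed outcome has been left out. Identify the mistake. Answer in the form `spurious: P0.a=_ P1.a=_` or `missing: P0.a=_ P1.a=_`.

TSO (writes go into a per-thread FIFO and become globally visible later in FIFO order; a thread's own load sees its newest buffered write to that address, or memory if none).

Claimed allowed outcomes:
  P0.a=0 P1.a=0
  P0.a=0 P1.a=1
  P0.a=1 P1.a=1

outcome vector order: (P0.a,P1.a)
under TSO → <0 0> <0 1> <1 0> <1 1>
TSO∖claimed = {<1 0>}

missing: P0.a=1 P1.a=0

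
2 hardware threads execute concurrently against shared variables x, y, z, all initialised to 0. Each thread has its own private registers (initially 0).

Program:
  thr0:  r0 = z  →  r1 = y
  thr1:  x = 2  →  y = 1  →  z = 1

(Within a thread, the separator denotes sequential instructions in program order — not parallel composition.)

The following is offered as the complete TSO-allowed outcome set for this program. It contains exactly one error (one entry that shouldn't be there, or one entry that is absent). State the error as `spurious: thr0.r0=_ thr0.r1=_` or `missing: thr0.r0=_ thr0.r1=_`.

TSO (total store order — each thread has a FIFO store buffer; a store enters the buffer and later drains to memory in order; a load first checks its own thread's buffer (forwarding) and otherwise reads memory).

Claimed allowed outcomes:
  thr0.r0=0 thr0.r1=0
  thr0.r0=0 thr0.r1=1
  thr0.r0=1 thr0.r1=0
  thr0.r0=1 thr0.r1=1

outcome vector order: (thr0.r0,thr0.r1)
[TSO] allowed = {0/0 0/1 1/1}
claimed∖TSO = {1/0}

spurious: thr0.r0=1 thr0.r1=0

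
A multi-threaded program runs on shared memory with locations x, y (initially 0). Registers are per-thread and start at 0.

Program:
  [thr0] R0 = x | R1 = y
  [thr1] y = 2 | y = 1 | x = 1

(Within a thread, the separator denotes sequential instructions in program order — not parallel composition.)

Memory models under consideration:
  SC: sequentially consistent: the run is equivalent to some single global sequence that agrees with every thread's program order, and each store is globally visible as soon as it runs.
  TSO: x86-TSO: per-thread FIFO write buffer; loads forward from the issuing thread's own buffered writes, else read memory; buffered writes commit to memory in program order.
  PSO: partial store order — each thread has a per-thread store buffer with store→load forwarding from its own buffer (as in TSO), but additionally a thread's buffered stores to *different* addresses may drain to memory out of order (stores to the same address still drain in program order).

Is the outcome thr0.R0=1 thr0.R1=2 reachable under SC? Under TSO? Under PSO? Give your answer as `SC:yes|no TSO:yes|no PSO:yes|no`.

outcome vector order: (thr0.R0,thr0.R1)
SC (4): 0/0 0/1 0/2 1/1
TSO (4): 0/0 0/1 0/2 1/1
PSO (6): 0/0 0/1 0/2 1/0 1/1 1/2
target 1/2 ∈ {PSO}

SC:no TSO:no PSO:yes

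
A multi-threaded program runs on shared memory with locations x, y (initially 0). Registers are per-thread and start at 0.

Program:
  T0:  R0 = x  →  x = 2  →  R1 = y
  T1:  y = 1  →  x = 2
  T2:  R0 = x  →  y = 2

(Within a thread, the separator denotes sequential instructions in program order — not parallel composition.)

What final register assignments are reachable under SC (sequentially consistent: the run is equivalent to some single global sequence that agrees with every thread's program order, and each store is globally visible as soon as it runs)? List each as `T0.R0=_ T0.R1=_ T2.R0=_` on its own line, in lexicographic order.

outcome vector order: (T0.R0,T0.R1,T2.R0)
|SC outcomes| = 10

T0.R0=0 T0.R1=0 T2.R0=0
T0.R0=0 T0.R1=0 T2.R0=2
T0.R0=0 T0.R1=1 T2.R0=0
T0.R0=0 T0.R1=1 T2.R0=2
T0.R0=0 T0.R1=2 T2.R0=0
T0.R0=0 T0.R1=2 T2.R0=2
T0.R0=2 T0.R1=1 T2.R0=0
T0.R0=2 T0.R1=1 T2.R0=2
T0.R0=2 T0.R1=2 T2.R0=0
T0.R0=2 T0.R1=2 T2.R0=2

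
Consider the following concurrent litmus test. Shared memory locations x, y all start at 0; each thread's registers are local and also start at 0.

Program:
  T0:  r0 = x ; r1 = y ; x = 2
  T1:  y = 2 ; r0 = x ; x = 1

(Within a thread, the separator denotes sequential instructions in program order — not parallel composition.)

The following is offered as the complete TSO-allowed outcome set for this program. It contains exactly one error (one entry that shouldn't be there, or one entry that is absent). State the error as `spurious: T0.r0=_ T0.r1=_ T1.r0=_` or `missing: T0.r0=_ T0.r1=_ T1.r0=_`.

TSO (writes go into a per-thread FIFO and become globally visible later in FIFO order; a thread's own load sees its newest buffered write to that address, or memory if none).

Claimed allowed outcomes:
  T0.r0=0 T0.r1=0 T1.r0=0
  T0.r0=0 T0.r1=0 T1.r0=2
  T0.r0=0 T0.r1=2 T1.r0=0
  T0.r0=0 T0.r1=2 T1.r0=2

outcome vector order: (T0.r0,T0.r1,T1.r0)
[TSO] allowed = {0/0/0 0/0/2 0/2/0 0/2/2 1/2/0}
TSO∖claimed = {1/2/0}

missing: T0.r0=1 T0.r1=2 T1.r0=0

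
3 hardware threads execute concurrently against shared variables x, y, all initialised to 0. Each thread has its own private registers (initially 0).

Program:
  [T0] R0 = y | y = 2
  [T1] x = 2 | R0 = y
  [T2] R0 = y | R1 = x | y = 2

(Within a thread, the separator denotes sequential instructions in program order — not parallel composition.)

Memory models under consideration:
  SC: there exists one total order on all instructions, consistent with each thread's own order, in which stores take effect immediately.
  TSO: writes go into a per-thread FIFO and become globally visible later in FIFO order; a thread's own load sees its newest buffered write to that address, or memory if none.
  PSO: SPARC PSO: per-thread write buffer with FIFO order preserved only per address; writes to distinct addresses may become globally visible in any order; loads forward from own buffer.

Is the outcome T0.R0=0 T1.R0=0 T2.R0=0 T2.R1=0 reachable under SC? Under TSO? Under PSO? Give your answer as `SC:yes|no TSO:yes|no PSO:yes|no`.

SC:yes TSO:yes PSO:yes

outcome vector order: (T0.R0,T1.R0,T2.R0,T2.R1)
[SC] allowed = {0000, 0002, 0022, 0200, 0202, 0220, 0222, 2000, 2002, 2200, 2202}
[TSO] allowed = {0000, 0002, 0020, 0022, 0200, 0202, 0220, 0222, 2000, 2002, 2200, 2202}
[PSO] allowed = {0000, 0002, 0020, 0022, 0200, 0202, 0220, 0222, 2000, 2002, 2200, 2202}
target 0000 ∈ {SC,TSO,PSO}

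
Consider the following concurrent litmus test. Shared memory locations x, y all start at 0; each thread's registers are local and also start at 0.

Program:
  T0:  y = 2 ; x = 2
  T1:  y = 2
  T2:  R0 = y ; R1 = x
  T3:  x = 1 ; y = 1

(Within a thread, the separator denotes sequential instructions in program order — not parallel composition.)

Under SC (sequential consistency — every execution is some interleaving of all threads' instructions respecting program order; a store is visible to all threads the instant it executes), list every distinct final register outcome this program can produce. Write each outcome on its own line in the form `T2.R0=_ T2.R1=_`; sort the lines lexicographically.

outcome vector order: (T2.R0,T2.R1)
|SC outcomes| = 8

T2.R0=0 T2.R1=0
T2.R0=0 T2.R1=1
T2.R0=0 T2.R1=2
T2.R0=1 T2.R1=1
T2.R0=1 T2.R1=2
T2.R0=2 T2.R1=0
T2.R0=2 T2.R1=1
T2.R0=2 T2.R1=2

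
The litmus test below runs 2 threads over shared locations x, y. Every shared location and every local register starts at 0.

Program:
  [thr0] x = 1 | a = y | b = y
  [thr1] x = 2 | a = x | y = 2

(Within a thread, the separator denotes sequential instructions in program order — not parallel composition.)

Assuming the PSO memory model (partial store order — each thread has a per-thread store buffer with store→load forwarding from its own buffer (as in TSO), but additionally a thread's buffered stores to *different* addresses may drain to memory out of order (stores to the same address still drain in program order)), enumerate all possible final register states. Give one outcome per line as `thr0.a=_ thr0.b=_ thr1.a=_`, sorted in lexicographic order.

thr0.a=0 thr0.b=0 thr1.a=1
thr0.a=0 thr0.b=0 thr1.a=2
thr0.a=0 thr0.b=2 thr1.a=1
thr0.a=0 thr0.b=2 thr1.a=2
thr0.a=2 thr0.b=2 thr1.a=1
thr0.a=2 thr0.b=2 thr1.a=2

outcome vector order: (thr0.a,thr0.b,thr1.a)
|PSO outcomes| = 6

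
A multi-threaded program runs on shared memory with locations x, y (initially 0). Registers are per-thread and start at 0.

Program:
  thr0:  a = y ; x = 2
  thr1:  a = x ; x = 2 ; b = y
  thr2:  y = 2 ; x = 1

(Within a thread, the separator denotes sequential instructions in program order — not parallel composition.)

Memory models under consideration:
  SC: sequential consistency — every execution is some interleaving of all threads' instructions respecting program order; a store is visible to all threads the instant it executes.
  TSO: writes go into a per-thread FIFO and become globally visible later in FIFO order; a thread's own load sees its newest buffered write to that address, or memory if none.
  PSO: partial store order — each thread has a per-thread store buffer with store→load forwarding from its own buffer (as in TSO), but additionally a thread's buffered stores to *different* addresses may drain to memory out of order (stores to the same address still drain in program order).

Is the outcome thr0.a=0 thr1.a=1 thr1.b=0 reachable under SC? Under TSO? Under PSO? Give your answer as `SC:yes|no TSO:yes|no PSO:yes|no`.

outcome vector order: (thr0.a,thr1.a,thr1.b)
SC (9): <0 0 0>; <0 0 2>; <0 1 2>; <0 2 0>; <0 2 2>; <2 0 0>; <2 0 2>; <2 1 2>; <2 2 2>
TSO (9): <0 0 0>; <0 0 2>; <0 1 2>; <0 2 0>; <0 2 2>; <2 0 0>; <2 0 2>; <2 1 2>; <2 2 2>
PSO (11): <0 0 0>; <0 0 2>; <0 1 0>; <0 1 2>; <0 2 0>; <0 2 2>; <2 0 0>; <2 0 2>; <2 1 0>; <2 1 2>; <2 2 2>
target <0 1 0> ∈ {PSO}

SC:no TSO:no PSO:yes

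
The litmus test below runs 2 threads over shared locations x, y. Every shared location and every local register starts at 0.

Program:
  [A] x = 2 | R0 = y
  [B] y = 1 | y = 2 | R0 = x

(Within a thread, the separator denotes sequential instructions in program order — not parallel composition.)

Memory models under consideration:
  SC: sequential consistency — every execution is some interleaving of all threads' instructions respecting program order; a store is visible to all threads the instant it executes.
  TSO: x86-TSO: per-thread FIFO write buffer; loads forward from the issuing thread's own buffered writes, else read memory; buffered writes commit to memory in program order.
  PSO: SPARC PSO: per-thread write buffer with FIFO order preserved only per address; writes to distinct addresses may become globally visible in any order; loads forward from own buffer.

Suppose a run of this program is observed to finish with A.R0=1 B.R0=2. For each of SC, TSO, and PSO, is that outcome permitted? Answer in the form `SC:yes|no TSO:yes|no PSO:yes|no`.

outcome vector order: (A.R0,B.R0)
SC (4): 02, 12, 20, 22
TSO (6): 00, 02, 10, 12, 20, 22
PSO (6): 00, 02, 10, 12, 20, 22
target 12 ∈ {SC,TSO,PSO}

SC:yes TSO:yes PSO:yes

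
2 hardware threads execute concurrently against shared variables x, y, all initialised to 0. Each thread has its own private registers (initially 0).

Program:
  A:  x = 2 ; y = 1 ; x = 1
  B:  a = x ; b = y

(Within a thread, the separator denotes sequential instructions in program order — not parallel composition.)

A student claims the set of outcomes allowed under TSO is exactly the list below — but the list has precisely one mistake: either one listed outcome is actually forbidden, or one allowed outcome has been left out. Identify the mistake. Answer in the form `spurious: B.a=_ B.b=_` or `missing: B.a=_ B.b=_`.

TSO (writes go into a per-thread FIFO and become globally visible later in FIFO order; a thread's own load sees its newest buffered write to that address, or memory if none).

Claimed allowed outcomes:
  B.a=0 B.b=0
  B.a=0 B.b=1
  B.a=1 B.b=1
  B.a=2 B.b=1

outcome vector order: (B.a,B.b)
under TSO → <0 0> <0 1> <1 1> <2 0> <2 1>
TSO∖claimed = {<2 0>}

missing: B.a=2 B.b=0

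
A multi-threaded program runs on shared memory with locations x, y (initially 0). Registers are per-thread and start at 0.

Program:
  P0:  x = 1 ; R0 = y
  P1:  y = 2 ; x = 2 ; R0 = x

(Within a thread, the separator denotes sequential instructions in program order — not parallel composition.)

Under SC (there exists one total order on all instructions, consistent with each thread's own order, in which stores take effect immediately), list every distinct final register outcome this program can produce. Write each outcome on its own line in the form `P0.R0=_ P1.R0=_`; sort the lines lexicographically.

outcome vector order: (P0.R0,P1.R0)
|SC outcomes| = 3

P0.R0=0 P1.R0=2
P0.R0=2 P1.R0=1
P0.R0=2 P1.R0=2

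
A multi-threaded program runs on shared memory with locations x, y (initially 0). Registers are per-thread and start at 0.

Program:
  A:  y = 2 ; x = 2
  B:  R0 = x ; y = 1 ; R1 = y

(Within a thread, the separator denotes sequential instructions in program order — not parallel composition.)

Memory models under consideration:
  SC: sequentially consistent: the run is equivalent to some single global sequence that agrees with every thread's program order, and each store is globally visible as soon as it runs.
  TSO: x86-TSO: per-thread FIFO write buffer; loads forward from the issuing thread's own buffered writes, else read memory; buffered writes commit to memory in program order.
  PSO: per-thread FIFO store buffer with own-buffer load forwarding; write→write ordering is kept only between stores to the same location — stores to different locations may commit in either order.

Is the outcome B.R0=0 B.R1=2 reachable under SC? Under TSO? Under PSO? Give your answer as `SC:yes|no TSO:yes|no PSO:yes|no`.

outcome vector order: (B.R0,B.R1)
under SC → 0/1 0/2 2/1
under TSO → 0/1 0/2 2/1
under PSO → 0/1 0/2 2/1 2/2
target 0/2 ∈ {SC,TSO,PSO}

SC:yes TSO:yes PSO:yes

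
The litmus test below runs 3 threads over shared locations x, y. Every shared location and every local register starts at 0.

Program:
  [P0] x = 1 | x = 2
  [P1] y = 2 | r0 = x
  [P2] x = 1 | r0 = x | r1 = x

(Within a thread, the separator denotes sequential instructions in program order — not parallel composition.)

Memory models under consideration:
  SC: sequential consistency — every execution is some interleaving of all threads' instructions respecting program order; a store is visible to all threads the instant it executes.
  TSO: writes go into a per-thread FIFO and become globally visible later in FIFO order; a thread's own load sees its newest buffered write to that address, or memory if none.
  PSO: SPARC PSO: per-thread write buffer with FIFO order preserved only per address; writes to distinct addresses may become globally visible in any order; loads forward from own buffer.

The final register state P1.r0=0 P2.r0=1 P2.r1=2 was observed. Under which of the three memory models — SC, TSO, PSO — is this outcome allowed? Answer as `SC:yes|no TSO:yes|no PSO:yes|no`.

outcome vector order: (P1.r0,P2.r0,P2.r1)
[SC] allowed = {<0 1 1>, <0 1 2>, <0 2 2>, <1 1 1>, <1 1 2>, <1 2 2>, <2 1 1>, <2 1 2>, <2 2 2>}
[TSO] allowed = {<0 1 1>, <0 1 2>, <0 2 2>, <1 1 1>, <1 1 2>, <1 2 2>, <2 1 1>, <2 1 2>, <2 2 2>}
[PSO] allowed = {<0 1 1>, <0 1 2>, <0 2 2>, <1 1 1>, <1 1 2>, <1 2 2>, <2 1 1>, <2 1 2>, <2 2 2>}
target <0 1 2> ∈ {SC,TSO,PSO}

SC:yes TSO:yes PSO:yes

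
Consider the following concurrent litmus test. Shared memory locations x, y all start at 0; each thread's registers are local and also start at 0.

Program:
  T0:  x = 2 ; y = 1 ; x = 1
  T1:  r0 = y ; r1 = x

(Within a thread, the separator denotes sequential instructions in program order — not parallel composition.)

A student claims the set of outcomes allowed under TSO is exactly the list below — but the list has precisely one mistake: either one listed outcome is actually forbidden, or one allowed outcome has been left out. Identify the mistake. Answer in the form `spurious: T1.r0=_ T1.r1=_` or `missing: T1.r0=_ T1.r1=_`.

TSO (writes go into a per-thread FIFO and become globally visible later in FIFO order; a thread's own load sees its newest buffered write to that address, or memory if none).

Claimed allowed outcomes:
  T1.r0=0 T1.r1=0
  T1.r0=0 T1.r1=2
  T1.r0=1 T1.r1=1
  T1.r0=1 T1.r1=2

outcome vector order: (T1.r0,T1.r1)
under TSO → 0/0 0/1 0/2 1/1 1/2
TSO∖claimed = {0/1}

missing: T1.r0=0 T1.r1=1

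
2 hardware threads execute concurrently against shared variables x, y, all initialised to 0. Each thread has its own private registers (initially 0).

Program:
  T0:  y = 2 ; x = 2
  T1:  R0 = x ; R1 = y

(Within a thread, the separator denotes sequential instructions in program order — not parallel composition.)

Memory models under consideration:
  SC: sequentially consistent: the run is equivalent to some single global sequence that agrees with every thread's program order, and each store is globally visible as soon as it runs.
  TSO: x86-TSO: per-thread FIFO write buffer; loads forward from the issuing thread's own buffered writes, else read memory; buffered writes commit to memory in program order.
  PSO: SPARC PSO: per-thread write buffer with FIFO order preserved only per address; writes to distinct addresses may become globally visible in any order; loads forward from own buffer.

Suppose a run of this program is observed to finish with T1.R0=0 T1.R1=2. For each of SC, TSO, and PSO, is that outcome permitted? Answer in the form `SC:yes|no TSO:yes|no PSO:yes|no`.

outcome vector order: (T1.R0,T1.R1)
under SC → (0,0) (0,2) (2,2)
under TSO → (0,0) (0,2) (2,2)
under PSO → (0,0) (0,2) (2,0) (2,2)
target (0,2) ∈ {SC,TSO,PSO}

SC:yes TSO:yes PSO:yes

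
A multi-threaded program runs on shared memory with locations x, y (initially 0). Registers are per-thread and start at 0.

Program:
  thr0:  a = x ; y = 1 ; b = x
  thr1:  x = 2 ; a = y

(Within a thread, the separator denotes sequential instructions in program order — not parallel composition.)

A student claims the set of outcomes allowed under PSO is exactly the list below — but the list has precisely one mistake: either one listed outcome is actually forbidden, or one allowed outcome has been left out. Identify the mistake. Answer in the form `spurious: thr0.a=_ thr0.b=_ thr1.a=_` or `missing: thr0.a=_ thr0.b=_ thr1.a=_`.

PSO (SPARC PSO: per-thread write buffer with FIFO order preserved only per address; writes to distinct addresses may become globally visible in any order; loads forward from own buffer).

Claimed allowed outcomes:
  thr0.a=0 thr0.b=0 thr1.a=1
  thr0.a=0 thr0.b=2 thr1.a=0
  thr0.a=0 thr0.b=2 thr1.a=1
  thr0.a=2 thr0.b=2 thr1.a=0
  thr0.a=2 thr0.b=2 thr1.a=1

missing: thr0.a=0 thr0.b=0 thr1.a=0

outcome vector order: (thr0.a,thr0.b,thr1.a)
under PSO → 000 001 020 021 220 221
PSO∖claimed = {000}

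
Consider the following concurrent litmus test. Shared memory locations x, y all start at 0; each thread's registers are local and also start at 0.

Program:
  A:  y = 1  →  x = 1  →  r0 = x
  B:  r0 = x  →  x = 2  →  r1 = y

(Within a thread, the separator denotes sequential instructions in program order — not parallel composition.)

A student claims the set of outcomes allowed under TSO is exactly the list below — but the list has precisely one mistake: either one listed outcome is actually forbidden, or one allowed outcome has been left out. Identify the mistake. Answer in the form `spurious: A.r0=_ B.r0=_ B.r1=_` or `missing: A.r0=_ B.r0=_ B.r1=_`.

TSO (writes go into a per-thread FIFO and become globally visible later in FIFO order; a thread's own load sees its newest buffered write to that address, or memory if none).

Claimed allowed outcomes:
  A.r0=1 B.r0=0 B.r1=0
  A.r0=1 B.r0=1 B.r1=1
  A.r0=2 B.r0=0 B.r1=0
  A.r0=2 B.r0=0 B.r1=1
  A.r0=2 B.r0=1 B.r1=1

outcome vector order: (A.r0,B.r0,B.r1)
under TSO → 100; 101; 111; 200; 201; 211
TSO∖claimed = {101}

missing: A.r0=1 B.r0=0 B.r1=1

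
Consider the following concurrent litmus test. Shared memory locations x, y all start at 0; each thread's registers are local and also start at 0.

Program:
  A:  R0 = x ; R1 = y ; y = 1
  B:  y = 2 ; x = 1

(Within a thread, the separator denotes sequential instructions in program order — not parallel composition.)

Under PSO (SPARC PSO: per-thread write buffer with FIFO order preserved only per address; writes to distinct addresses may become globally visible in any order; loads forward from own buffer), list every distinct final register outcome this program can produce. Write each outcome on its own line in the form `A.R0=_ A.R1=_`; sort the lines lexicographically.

outcome vector order: (A.R0,A.R1)
|PSO outcomes| = 4

A.R0=0 A.R1=0
A.R0=0 A.R1=2
A.R0=1 A.R1=0
A.R0=1 A.R1=2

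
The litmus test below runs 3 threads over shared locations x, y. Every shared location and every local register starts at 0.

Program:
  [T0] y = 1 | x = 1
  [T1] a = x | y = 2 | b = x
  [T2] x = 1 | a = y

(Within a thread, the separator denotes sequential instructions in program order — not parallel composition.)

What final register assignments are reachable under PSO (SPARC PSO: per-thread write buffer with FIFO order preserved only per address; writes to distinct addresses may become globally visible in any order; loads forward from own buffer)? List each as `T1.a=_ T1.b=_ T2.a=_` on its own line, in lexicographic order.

outcome vector order: (T1.a,T1.b,T2.a)
|PSO outcomes| = 9

T1.a=0 T1.b=0 T2.a=0
T1.a=0 T1.b=0 T2.a=1
T1.a=0 T1.b=0 T2.a=2
T1.a=0 T1.b=1 T2.a=0
T1.a=0 T1.b=1 T2.a=1
T1.a=0 T1.b=1 T2.a=2
T1.a=1 T1.b=1 T2.a=0
T1.a=1 T1.b=1 T2.a=1
T1.a=1 T1.b=1 T2.a=2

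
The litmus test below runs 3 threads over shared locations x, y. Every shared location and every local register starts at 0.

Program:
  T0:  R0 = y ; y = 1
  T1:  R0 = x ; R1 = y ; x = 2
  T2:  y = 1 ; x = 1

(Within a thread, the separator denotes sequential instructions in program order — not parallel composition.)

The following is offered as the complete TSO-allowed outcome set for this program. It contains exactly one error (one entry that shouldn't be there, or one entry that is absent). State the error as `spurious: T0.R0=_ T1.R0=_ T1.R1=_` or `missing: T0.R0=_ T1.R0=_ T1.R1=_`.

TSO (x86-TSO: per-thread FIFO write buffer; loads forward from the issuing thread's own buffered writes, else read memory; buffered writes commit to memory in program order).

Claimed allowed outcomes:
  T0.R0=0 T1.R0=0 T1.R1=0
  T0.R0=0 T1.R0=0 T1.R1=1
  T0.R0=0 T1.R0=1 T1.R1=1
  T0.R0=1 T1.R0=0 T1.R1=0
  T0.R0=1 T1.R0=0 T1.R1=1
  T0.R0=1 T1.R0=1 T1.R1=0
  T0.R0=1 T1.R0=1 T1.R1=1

outcome vector order: (T0.R0,T1.R0,T1.R1)
under TSO → <0 0 0>; <0 0 1>; <0 1 1>; <1 0 0>; <1 0 1>; <1 1 1>
claimed∖TSO = {<1 1 0>}

spurious: T0.R0=1 T1.R0=1 T1.R1=0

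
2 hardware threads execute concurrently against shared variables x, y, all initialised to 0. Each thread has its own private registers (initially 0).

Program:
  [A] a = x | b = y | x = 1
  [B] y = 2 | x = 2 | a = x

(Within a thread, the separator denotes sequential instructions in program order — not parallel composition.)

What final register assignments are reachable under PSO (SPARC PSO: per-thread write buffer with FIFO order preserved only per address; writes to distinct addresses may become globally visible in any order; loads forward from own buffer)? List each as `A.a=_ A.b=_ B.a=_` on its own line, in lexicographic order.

outcome vector order: (A.a,A.b,B.a)
|PSO outcomes| = 8

A.a=0 A.b=0 B.a=1
A.a=0 A.b=0 B.a=2
A.a=0 A.b=2 B.a=1
A.a=0 A.b=2 B.a=2
A.a=2 A.b=0 B.a=1
A.a=2 A.b=0 B.a=2
A.a=2 A.b=2 B.a=1
A.a=2 A.b=2 B.a=2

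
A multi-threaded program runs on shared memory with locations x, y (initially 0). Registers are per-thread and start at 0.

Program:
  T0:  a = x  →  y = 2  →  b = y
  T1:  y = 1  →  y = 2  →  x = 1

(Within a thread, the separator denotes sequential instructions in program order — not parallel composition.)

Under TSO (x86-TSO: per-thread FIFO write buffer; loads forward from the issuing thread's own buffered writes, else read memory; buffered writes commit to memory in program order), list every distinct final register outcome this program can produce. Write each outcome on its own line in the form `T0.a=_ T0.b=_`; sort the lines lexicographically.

T0.a=0 T0.b=1
T0.a=0 T0.b=2
T0.a=1 T0.b=2

outcome vector order: (T0.a,T0.b)
|TSO outcomes| = 3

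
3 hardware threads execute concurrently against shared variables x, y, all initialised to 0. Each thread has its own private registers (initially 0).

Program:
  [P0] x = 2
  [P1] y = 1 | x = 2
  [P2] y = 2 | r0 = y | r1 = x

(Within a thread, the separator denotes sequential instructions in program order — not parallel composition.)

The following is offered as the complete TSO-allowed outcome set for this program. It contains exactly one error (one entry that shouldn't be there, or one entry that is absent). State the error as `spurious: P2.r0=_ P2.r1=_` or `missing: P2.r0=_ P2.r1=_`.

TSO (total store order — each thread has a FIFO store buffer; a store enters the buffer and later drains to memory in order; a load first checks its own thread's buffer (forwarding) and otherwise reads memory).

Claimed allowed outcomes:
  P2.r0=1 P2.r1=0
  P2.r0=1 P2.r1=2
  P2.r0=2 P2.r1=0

missing: P2.r0=2 P2.r1=2

outcome vector order: (P2.r0,P2.r1)
TSO: 4 outcomes — {(1,0); (1,2); (2,0); (2,2)}
TSO∖claimed = {(2,2)}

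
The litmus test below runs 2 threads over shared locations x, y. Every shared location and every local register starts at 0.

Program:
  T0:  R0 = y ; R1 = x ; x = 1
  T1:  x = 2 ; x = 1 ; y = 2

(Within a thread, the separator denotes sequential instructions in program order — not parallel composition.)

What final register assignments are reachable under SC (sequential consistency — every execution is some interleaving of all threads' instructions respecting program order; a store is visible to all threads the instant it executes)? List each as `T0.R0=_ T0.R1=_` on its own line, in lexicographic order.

T0.R0=0 T0.R1=0
T0.R0=0 T0.R1=1
T0.R0=0 T0.R1=2
T0.R0=2 T0.R1=1

outcome vector order: (T0.R0,T0.R1)
|SC outcomes| = 4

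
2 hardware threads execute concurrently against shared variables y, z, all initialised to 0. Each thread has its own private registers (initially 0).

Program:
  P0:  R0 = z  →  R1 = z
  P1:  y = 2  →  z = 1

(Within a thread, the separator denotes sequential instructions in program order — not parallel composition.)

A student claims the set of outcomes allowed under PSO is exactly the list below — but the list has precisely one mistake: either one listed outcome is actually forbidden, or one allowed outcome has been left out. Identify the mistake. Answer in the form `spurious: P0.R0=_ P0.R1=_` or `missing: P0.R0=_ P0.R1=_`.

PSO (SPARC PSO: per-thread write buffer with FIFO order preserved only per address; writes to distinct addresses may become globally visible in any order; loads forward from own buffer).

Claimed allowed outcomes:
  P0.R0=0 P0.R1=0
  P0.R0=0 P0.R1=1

missing: P0.R0=1 P0.R1=1

outcome vector order: (P0.R0,P0.R1)
[PSO] allowed = {<0 0>; <0 1>; <1 1>}
PSO∖claimed = {<1 1>}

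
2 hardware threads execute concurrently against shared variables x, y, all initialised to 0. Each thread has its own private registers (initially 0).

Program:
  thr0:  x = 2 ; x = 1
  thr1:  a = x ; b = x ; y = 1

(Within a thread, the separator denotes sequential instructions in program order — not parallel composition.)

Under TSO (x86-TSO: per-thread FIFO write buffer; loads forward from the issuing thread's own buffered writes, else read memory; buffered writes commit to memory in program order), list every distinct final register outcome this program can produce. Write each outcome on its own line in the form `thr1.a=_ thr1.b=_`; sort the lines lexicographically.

thr1.a=0 thr1.b=0
thr1.a=0 thr1.b=1
thr1.a=0 thr1.b=2
thr1.a=1 thr1.b=1
thr1.a=2 thr1.b=1
thr1.a=2 thr1.b=2

outcome vector order: (thr1.a,thr1.b)
|TSO outcomes| = 6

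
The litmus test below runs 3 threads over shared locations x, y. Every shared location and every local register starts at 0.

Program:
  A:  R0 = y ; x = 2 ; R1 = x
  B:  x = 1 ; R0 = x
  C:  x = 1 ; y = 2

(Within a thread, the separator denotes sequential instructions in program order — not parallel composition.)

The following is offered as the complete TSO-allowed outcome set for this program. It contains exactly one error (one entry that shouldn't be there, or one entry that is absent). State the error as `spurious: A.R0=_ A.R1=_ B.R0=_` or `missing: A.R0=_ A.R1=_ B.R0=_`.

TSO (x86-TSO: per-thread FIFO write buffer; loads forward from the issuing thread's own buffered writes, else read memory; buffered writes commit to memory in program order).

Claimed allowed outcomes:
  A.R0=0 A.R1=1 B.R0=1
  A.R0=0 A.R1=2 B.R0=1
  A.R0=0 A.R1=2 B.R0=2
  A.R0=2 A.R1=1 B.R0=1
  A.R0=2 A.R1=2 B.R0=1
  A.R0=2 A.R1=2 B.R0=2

missing: A.R0=0 A.R1=1 B.R0=2

outcome vector order: (A.R0,A.R1,B.R0)
[TSO] allowed = {011; 012; 021; 022; 211; 221; 222}
TSO∖claimed = {012}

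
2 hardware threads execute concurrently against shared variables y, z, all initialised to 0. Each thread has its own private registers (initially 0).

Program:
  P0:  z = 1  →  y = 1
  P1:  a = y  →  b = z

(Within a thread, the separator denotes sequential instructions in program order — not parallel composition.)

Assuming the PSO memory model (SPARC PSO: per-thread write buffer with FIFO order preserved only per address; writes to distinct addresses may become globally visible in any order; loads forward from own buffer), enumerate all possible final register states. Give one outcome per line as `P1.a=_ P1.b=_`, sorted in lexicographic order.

outcome vector order: (P1.a,P1.b)
|PSO outcomes| = 4

P1.a=0 P1.b=0
P1.a=0 P1.b=1
P1.a=1 P1.b=0
P1.a=1 P1.b=1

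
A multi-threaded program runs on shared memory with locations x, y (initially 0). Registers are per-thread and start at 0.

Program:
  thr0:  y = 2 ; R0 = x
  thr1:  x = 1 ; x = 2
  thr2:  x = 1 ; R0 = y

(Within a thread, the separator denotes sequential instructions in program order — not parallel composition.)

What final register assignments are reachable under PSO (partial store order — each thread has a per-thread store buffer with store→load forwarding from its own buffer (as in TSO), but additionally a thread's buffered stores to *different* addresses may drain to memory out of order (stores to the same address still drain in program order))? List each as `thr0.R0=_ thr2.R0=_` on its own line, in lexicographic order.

thr0.R0=0 thr2.R0=0
thr0.R0=0 thr2.R0=2
thr0.R0=1 thr2.R0=0
thr0.R0=1 thr2.R0=2
thr0.R0=2 thr2.R0=0
thr0.R0=2 thr2.R0=2

outcome vector order: (thr0.R0,thr2.R0)
|PSO outcomes| = 6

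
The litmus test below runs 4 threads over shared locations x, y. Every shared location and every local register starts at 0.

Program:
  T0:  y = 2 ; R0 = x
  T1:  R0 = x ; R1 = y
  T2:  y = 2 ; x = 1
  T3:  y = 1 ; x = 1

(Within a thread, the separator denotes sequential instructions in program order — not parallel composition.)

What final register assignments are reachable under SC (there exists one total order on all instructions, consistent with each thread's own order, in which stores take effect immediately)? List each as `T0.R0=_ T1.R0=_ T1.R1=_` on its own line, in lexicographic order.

outcome vector order: (T0.R0,T1.R0,T1.R1)
|SC outcomes| = 10

T0.R0=0 T1.R0=0 T1.R1=0
T0.R0=0 T1.R0=0 T1.R1=1
T0.R0=0 T1.R0=0 T1.R1=2
T0.R0=0 T1.R0=1 T1.R1=1
T0.R0=0 T1.R0=1 T1.R1=2
T0.R0=1 T1.R0=0 T1.R1=0
T0.R0=1 T1.R0=0 T1.R1=1
T0.R0=1 T1.R0=0 T1.R1=2
T0.R0=1 T1.R0=1 T1.R1=1
T0.R0=1 T1.R0=1 T1.R1=2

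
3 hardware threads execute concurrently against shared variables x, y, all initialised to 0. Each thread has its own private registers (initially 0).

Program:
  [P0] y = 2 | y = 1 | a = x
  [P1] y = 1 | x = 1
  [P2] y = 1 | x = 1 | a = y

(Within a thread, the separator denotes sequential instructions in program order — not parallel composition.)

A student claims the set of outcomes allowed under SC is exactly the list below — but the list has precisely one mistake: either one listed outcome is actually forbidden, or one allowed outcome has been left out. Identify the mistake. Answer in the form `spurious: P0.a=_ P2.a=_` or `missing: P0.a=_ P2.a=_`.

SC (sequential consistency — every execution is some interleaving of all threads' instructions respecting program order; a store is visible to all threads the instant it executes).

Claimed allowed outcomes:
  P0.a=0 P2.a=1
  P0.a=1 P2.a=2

outcome vector order: (P0.a,P2.a)
under SC → (0,1); (1,1); (1,2)
SC∖claimed = {(1,1)}

missing: P0.a=1 P2.a=1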